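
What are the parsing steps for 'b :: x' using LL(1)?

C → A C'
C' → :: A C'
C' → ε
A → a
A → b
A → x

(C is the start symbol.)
Stack is shown with the top on the left.

Stack      Input     Action
---------------------------
C $        b :: x $  output C → A C'
A C' $     b :: x $  output A → b
b C' $     b :: x $  match 'b'
C' $       :: x $    output C' → :: A C'
:: A C' $  :: x $    match '::'
A C' $     x $       output A → x
x C' $     x $       match 'x'
C' $       $         output C' → ε
$          $         accept

The string is accepted.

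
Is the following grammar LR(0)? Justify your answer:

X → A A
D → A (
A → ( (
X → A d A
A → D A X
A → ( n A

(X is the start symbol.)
No. Shift-reduce conflict between [D → A ( .] and [A → ( . (]

A grammar is LR(0) if no state in the canonical LR(0) collection has:
  - both a shift item (dot before a terminal) and a complete item (shift-reduce conflict), or
  - two or more complete items (reduce-reduce conflict; the accept item [X' → X .] counts as a complete item here).

Augment with X' → X and build the canonical LR(0) collection (I0 = CLOSURE({[X' → . X]}), then GOTO on every symbol after a dot until no new states appear). It has 15 states:
  I0: { [A → . ( (], [A → . ( n A], [A → . D A X], [D → . A (], [X → . A A], [X → . A d A], [X' → . X] }  — shift
  I1: { [A → ( . (], [A → ( . n A] }  — shift
  I2: { [A → . ( (], [A → . ( n A], [A → . D A X], [D → . A (], [D → A . (], [X → A . A], [X → A . d A] }  — shift
  I3: { [A → . ( (], [A → . ( n A], [A → . D A X], [A → D . A X], [D → . A (] }  — shift
  I4: { [X' → X .] }  — accept
  I5: { [A → . ( (], [A → . ( n A], [A → . D A X], [A → D A . X], [D → . A (], [D → A . (], [X → . A A], [X → . A d A] }  — shift
  I6: { [A → ( . (], [A → ( . n A], [D → A ( .] }  — shift, reduce
  I7: { [A → D A X .] }  — reduce
  I8: { [A → ( ( .] }  — reduce
  I9: { [A → ( n . A], [A → . ( (], [A → . ( n A], [A → . D A X], [D → . A (] }  — shift
  I10: { [A → ( n A .], [D → A . (] }  — shift, reduce
  I11: { [D → A ( .] }  — reduce
  I12: { [D → A . (], [X → A A .] }  — shift, reduce
  I13: { [A → . ( (], [A → . ( n A], [A → . D A X], [D → . A (], [X → A d . A] }  — shift
  I14: { [D → A . (], [X → A d A .] }  — shift, reduce

Conflict in state I6:
  Shift-reduce conflict between [D → A ( .] and [A → ( . (]
So the grammar is NOT LR(0).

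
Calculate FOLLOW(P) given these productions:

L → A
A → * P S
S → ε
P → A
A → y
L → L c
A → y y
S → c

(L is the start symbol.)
To compute FOLLOW(P), find every occurrence of P on a right-hand side N → α P β: add FIRST(β) \ {ε}, and if β is empty or nullable also add FOLLOW(N). Iterate to a fixed point.

In A → * P S: P is followed by S, add FIRST(S) \ {ε} = { 'c' }
  S is nullable, so also add FOLLOW(A)

The FOLLOW sets referred to above (computed the same way, to a fixed point):
  FOLLOW(A) = { $, 'c' }

Taking the union: FOLLOW(P) = { $, 'c' }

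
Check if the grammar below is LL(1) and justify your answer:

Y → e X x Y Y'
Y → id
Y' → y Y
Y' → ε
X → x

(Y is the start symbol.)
No. Predict set conflict for Y': { 'y' }

Relevant sets:
  FOLLOW(Y') = { $, 'y' }

For Y:
  PREDICT(Y → e X x Y Y') = { 'e' }
  PREDICT(Y → id) = { 'id' }
For Y':
  PREDICT(Y' → y Y) = { 'y' }
  PREDICT(Y' → ε) = { $, 'y' }
X has a single production, so nothing to check there.

Conflict found: Predict set conflict for Y': { 'y' }
The grammar is NOT LL(1).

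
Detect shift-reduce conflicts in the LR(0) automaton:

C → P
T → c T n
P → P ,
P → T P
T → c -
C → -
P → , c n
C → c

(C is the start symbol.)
A shift-reduce conflict occurs when an LR(0) state has both:
  - a complete (reduce) item [A → α .] (dot at the end), and
  - a shift item [B → β . c γ] (dot before a terminal).

Augment with C' → C and build the canonical LR(0) collection (I0 = CLOSURE({[C' → . C]}), then GOTO on every symbol after a dot until no new states appear). It has 15 states:
  I0: { [C → . -], [C → . P], [C → . c], [C' → . C], [P → . , c n], [P → . P ,], [P → . T P], [T → . c -], [T → . c T n] }  — shift
  I1: { [P → , . c n] }  — shift
  I2: { [C → - .] }  — reduce
  I3: { [C' → C .] }  — accept
  I4: { [C → P .], [P → P . ,] }  — shift, reduce
  I5: { [P → . , c n], [P → . P ,], [P → . T P], [P → T . P], [T → . c -], [T → . c T n] }  — shift
  I6: { [C → c .], [T → . c -], [T → . c T n], [T → c . -], [T → c . T n] }  — shift, reduce
  I7: { [T → c - .] }  — reduce
  I8: { [T → c T . n] }  — shift
  I9: { [T → . c -], [T → . c T n], [T → c . -], [T → c . T n] }  — shift
  I10: { [T → c T n .] }  — reduce
  I11: { [P → P . ,], [P → T P .] }  — shift, reduce
  I12: { [P → P , .] }  — reduce
  I13: { [P → , c . n] }  — shift
  I14: { [P → , c n .] }  — reduce

I4 contains reduce item [C → P .] and shift item [P → P . ,] — shift-reduce conflict.
I6 contains reduce item [C → c .] and shift items [T → . c -], [T → c . -], [T → . c T n] — shift-reduce conflict.
I11 contains reduce item [P → T P .] and shift item [P → P . ,] — shift-reduce conflict.

Answer: Yes — I4: [C → P .] vs [P → P . ,]; I6: [C → c .] vs [T → . c -]; I11: [P → T P .] vs [P → P . ,]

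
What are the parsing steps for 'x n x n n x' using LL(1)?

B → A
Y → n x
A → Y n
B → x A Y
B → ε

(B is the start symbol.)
LL(1) parsing maintains a stack (initially the start symbol over $) and the input. At each step: if the stack top is a terminal, match it against the current input token; if it is a non-terminal N, replace it with the RHS of M[N, lookahead] (the unique production whose predict set contains the lookahead).

Stack is shown with the top on the left.

Stack      Input          Action
--------------------------------
B $        x n x n n x $  output B → x A Y
x A Y $    x n x n n x $  match 'x'
A Y $      n x n n x $    output A → Y n
Y n Y $    n x n n x $    output Y → n x
n x n Y $  n x n n x $    match 'n'
x n Y $    x n n x $      match 'x'
n Y $      n n x $        match 'n'
Y $        n x $          output Y → n x
n x $      n x $          match 'n'
x $        x $            match 'x'
$          $              accept

The string is accepted.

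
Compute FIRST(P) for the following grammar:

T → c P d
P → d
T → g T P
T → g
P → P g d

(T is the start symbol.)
{ 'd' }

From P → d:
  - d is a terminal: add 'd' and stop
From P → P g d:
  - P is the symbol being defined: contributes nothing new
    P is not nullable, so stop

Collecting: FIRST(P) = { 'd' }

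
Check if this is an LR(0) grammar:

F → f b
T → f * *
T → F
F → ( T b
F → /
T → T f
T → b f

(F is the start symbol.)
Yes, the grammar is LR(0)

A grammar is LR(0) if no state in the canonical LR(0) collection has:
  - both a shift item (dot before a terminal) and a complete item (shift-reduce conflict), or
  - two or more complete items (reduce-reduce conflict; the accept item [F' → F .] counts as a complete item here).

Augment with F' → F and build the canonical LR(0) collection (I0 = CLOSURE({[F' → . F]}), then GOTO on every symbol after a dot until no new states appear). It has 15 states:
  I0: { [F → . ( T b], [F → . /], [F → . f b], [F' → . F] }  — shift
  I1: { [F → ( . T b], [F → . ( T b], [F → . /], [F → . f b], [T → . F], [T → . T f], [T → . b f], [T → . f * *] }  — shift
  I2: { [F → / .] }  — reduce
  I3: { [F' → F .] }  — accept
  I4: { [F → f . b] }  — shift
  I5: { [F → f b .] }  — reduce
  I6: { [T → F .] }  — reduce
  I7: { [F → ( T . b], [T → T . f] }  — shift
  I8: { [T → b . f] }  — shift
  I9: { [F → f . b], [T → f . * *] }  — shift
  I10: { [T → f * . *] }  — shift
  I11: { [T → f * * .] }  — reduce
  I12: { [T → b f .] }  — reduce
  I13: { [F → ( T b .] }  — reduce
  I14: { [T → T f .] }  — reduce

Every state is either a pure shift/goto state or contains exactly one complete item and nothing to shift — no conflicts. The grammar is LR(0).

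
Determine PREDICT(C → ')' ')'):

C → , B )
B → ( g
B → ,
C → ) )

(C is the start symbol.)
{ ')' }

PREDICT(C → ')' ')') = (FIRST(RHS) \ {ε}) ∪ (FOLLOW(C) if ε ∈ FIRST(RHS), i.e. RHS ⇒* ε)
FIRST(')' ')') = { ')' }
ε ∉ FIRST(')' ')'), so FOLLOW(C) is not added.
PREDICT(C → ')' ')') = { ')' }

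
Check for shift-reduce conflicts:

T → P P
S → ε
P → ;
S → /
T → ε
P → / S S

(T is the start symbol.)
A shift-reduce conflict occurs when an LR(0) state has both:
  - a complete (reduce) item [A → α .] (dot at the end), and
  - a shift item [B → β . c γ] (dot before a terminal).

Augment with T' → T and build the canonical LR(0) collection (I0 = CLOSURE({[T' → . T]}), then GOTO on every symbol after a dot until no new states appear). It has 9 states:
  I0: { [P → . / S S], [P → . ;], [T → . P P], [T → .], [T' → . T] }  — shift, reduce
  I1: { [P → / . S S], [S → . /], [S → .] }  — shift, reduce
  I2: { [P → ; .] }  — reduce
  I3: { [P → . / S S], [P → . ;], [T → P . P] }  — shift
  I4: { [T' → T .] }  — accept
  I5: { [T → P P .] }  — reduce
  I6: { [S → / .] }  — reduce
  I7: { [P → / S . S], [S → . /], [S → .] }  — shift, reduce
  I8: { [P → / S S .] }  — reduce

I0 contains reduce item [T → .] and shift items [P → . / S S], [P → . ;] — shift-reduce conflict.
I1 contains reduce item [S → .] and shift item [S → . /] — shift-reduce conflict.
I7 contains reduce item [S → .] and shift item [S → . /] — shift-reduce conflict.

Answer: Yes — I0: [T → .] vs [P → . / S S]; I1: [S → .] vs [S → . /]; I7: [S → .] vs [S → . /]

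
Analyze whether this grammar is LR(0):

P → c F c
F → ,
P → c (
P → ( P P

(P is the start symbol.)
Yes, the grammar is LR(0)

A grammar is LR(0) if no state in the canonical LR(0) collection has:
  - both a shift item (dot before a terminal) and a complete item (shift-reduce conflict), or
  - two or more complete items (reduce-reduce conflict; the accept item [P' → P .] counts as a complete item here).

Augment with P' → P and build the canonical LR(0) collection (I0 = CLOSURE({[P' → . P]}), then GOTO on every symbol after a dot until no new states appear). It has 10 states:
  I0: { [P → . ( P P], [P → . c (], [P → . c F c], [P' → . P] }  — shift
  I1: { [P → ( . P P], [P → . ( P P], [P → . c (], [P → . c F c] }  — shift
  I2: { [P' → P .] }  — accept
  I3: { [F → . ,], [P → c . (], [P → c . F c] }  — shift
  I4: { [P → c ( .] }  — reduce
  I5: { [F → , .] }  — reduce
  I6: { [P → c F . c] }  — shift
  I7: { [P → c F c .] }  — reduce
  I8: { [P → ( P . P], [P → . ( P P], [P → . c (], [P → . c F c] }  — shift
  I9: { [P → ( P P .] }  — reduce

Every state is either a pure shift/goto state or contains exactly one complete item and nothing to shift — no conflicts. The grammar is LR(0).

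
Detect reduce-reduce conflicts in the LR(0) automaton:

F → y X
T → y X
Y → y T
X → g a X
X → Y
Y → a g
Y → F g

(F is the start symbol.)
Yes — I11: [F → y X .] vs [T → y X .]

Augment with F' → F and build the canonical LR(0) collection (I0 = CLOSURE({[F' → . F]}), then GOTO on every symbol after a dot until no new states appear). It has 16 states:
  I0: { [F → . y X], [F' → . F] }  — shift
  I1: { [F' → F .] }  — accept
  I2: { [F → . y X], [F → y . X], [X → . Y], [X → . g a X], [Y → . F g], [Y → . a g], [Y → . y T] }  — shift
  I3: { [Y → F . g] }  — shift
  I4: { [F → y X .] }  — reduce
  I5: { [X → Y .] }  — reduce
  I6: { [Y → a . g] }  — shift
  I7: { [X → g . a X] }  — shift
  I8: { [F → . y X], [F → y . X], [T → . y X], [X → . Y], [X → . g a X], [Y → . F g], [Y → . a g], [Y → . y T], [Y → y . T] }  — shift
  I9: { [Y → y T .] }  — reduce
  I10: { [F → . y X], [F → y . X], [T → . y X], [T → y . X], [X → . Y], [X → . g a X], [Y → . F g], [Y → . a g], [Y → . y T], [Y → y . T] }  — shift
  I11: { [F → y X .], [T → y X .] }  — 2 reduces
  I12: { [F → . y X], [X → . Y], [X → . g a X], [X → g a . X], [Y → . F g], [Y → . a g], [Y → . y T] }  — shift
  I13: { [X → g a X .] }  — reduce
  I14: { [Y → a g .] }  — reduce
  I15: { [Y → F g .] }  — reduce

I11 contains complete items [F → y X .], [T → y X .] — reduce-reduce conflict.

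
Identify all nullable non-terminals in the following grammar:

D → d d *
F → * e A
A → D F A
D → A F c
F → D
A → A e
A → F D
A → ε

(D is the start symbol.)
ε-productions: A → ε
So A is immediately nullable.
No further non-terminal can be added: every production for the remaining non-terminals contains a terminal or a non-nullable non-terminal.
Nullable = { 'A' }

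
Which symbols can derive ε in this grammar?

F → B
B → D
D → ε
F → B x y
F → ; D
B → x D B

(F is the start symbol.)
A non-terminal is nullable if it can derive ε (the empty string): either it has an ε-production, or it has a production whose right-hand side consists entirely of nullable non-terminals.

ε-productions: D → ε
So D is immediately nullable.
B → D: every symbol on the right is nullable, so B is nullable too.
F → B: every symbol on the right is nullable, so F is nullable too.
Every non-terminal is now nullable.
Nullable = { 'B', 'D', 'F' }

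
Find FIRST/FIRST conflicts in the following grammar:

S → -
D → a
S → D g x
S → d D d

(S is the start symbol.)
A FIRST/FIRST conflict occurs when two productions N → α and N → β for the same non-terminal have FIRST(α) ∩ FIRST(β) ≠ ∅ (with ε ∈ FIRST of a nullable right-hand side, so two nullable alternatives also conflict).

FIRST sets of the non-terminals at (or reachable through a nullable prefix from) the front of some alternative:
  FIRST(D) = { 'a' }

Productions for S:
  S → -: FIRST = { '-' }
  S → D g x: FIRST = { 'a' }
  S → d D d: FIRST = { 'd' }
D has only one production, so no FIRST/FIRST conflict is possible there.

All alternatives of each non-terminal have pairwise disjoint FIRST sets.

Answer: No FIRST/FIRST conflicts.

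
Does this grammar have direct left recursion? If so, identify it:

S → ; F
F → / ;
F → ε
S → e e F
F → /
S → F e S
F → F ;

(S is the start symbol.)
S → ; F: starts with ';'
F → / ;: starts with '/'
F → ε: starts with ε
S → e e F: starts with e
F → /: starts with '/'
S → F e S: starts with F
F → F ;: LEFT RECURSIVE (starts with F)

The grammar has direct left recursion on: F.

Answer: Yes, F is left-recursive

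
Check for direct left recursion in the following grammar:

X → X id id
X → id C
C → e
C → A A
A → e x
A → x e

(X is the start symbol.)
Direct left recursion occurs when N → N α for some non-terminal N (the right-hand side begins with the left-hand side itself).

X → X id id: LEFT RECURSIVE (starts with X)
X → id C: starts with id
C → e: starts with e
C → A A: starts with A
A → e x: starts with e
A → x e: starts with x

The grammar has direct left recursion on: X.

Answer: Yes, X is left-recursive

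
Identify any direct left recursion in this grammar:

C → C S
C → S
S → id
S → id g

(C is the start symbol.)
Yes, C is left-recursive

C → C S: LEFT RECURSIVE (starts with C)
C → S: starts with S
S → id: starts with id
S → id g: starts with id

The grammar has direct left recursion on: C.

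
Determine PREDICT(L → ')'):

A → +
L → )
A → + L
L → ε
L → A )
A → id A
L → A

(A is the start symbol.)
PREDICT(L → ')') = (FIRST(RHS) \ {ε}) ∪ (FOLLOW(L) if ε ∈ FIRST(RHS), i.e. RHS ⇒* ε)
FIRST(')') = { ')' }
ε ∉ FIRST(')'), so FOLLOW(L) is not added.
PREDICT(L → ')') = { ')' }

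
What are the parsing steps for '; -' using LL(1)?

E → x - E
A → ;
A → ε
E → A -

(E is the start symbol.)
LL(1) parsing maintains a stack (initially the start symbol over $) and the input. At each step: if the stack top is a terminal, match it against the current input token; if it is a non-terminal N, replace it with the RHS of M[N, lookahead] (the unique production whose predict set contains the lookahead).

Stack is shown with the top on the left.

Stack  Input  Action
--------------------
E $    ; - $  output E → A -
A - $  ; - $  output A → ;
; - $  ; - $  match ';'
- $    - $    match '-'
$      $      accept

The string is accepted.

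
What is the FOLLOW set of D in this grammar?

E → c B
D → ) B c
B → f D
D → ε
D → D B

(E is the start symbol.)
{ $, 'c', 'f' }

In B → f D: D is at the end, add FOLLOW(B)
In D → D B: D is followed by B, add FIRST(B) \ {ε} = { 'f' }

The FOLLOW sets referred to above (computed the same way, to a fixed point):
  FOLLOW(B) = { $, 'c', 'f' }

Taking the union: FOLLOW(D) = { $, 'c', 'f' }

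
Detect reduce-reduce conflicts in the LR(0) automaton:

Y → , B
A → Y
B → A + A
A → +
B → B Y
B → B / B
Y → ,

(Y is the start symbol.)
A reduce-reduce conflict occurs when an LR(0) state has two complete items [A → α .] and [B → β .] — both call for a reduction, and with no lookahead the parser cannot choose between them.

Augment with Y' → Y and build the canonical LR(0) collection (I0 = CLOSURE({[Y' → . Y]}), then GOTO on every symbol after a dot until no new states appear). It has 12 states:
  I0: { [Y → . , B], [Y → . ,], [Y' → . Y] }  — shift
  I1: { [A → . +], [A → . Y], [B → . A + A], [B → . B / B], [B → . B Y], [Y → , . B], [Y → , .], [Y → . , B], [Y → . ,] }  — shift, reduce
  I2: { [Y' → Y .] }  — accept
  I3: { [A → + .] }  — reduce
  I4: { [B → A . + A] }  — shift
  I5: { [B → B . / B], [B → B . Y], [Y → , B .], [Y → . , B], [Y → . ,] }  — shift, reduce
  I6: { [A → Y .] }  — reduce
  I7: { [A → . +], [A → . Y], [B → . A + A], [B → . B / B], [B → . B Y], [B → B / . B], [Y → . , B], [Y → . ,] }  — shift
  I8: { [B → B Y .] }  — reduce
  I9: { [B → B . / B], [B → B . Y], [B → B / B .], [Y → . , B], [Y → . ,] }  — shift, reduce
  I10: { [A → . +], [A → . Y], [B → A + . A], [Y → . , B], [Y → . ,] }  — shift
  I11: { [B → A + A .] }  — reduce

No state contains more than one complete item.

Answer: No reduce-reduce conflicts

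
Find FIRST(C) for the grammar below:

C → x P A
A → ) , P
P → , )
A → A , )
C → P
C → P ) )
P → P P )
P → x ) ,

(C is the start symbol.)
To compute FIRST(C), examine every production with C on the left-hand side, reading each right-hand side left to right until a non-nullable symbol is reached.

FIRST sets of the other non-terminals involved (by the same procedure, iterated to a fixed point):
  FIRST(P) = { ',', 'x' }

From C → x P A:
  - x is a terminal: add 'x' and stop
From C → P:
  - P is a non-terminal: add FIRST(P) \ {ε} = { ',', 'x' }
    P is not nullable, so stop
From C → P ) ):
  - P is a non-terminal: add FIRST(P) \ {ε} = { ',', 'x' }
    P is not nullable, so stop

Collecting: FIRST(C) = { ',', 'x' }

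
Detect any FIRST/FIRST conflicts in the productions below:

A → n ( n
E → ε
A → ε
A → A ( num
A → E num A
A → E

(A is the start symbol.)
Yes. A → n '(' n / A → A '(' num on { 'n' }; A → ε / A → E on { ε }; A → A '(' num / A → E num A on { 'num' }

A FIRST/FIRST conflict occurs when two productions N → α and N → β for the same non-terminal have FIRST(α) ∩ FIRST(β) ≠ ∅ (with ε ∈ FIRST of a nullable right-hand side, so two nullable alternatives also conflict).

FIRST sets of the non-terminals at (or reachable through a nullable prefix from) the front of some alternative:
  FIRST(A) = { '(', 'n', 'num', ε }
  FIRST(E) = { ε }

Productions for A:
  A → n ( n: FIRST = { 'n' }
  A → ε: FIRST = { ε }
  A → A ( num: FIRST = { '(', 'n', 'num' }
  A → E num A: FIRST = { 'num' }
  A → E: FIRST = { ε }
E has only one production, so no FIRST/FIRST conflict is possible there.

Conflict for A: A → n ( n and A → A ( num
  Overlap: { 'n' }
Conflict for A: A → ε and A → E
  Overlap: { ε }
Conflict for A: A → A ( num and A → E num A
  Overlap: { 'num' }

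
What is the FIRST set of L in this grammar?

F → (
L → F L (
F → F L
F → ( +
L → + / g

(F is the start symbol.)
FIRST sets of the other non-terminals involved (by the same procedure, iterated to a fixed point):
  FIRST(F) = { '(' }

From L → F L (:
  - F is a non-terminal: add FIRST(F) \ {ε} = { '(' }
    F is not nullable, so stop
From L → + / g:
  - '+' is a terminal: add '+' and stop

Collecting: FIRST(L) = { '(', '+' }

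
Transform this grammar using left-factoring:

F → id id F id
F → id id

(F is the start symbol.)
F → id id F'
F' → F id
F' → ε

Left-factoring transforms A → αβ₁ | αβ₂ into A → αA' and A' → β₁ | β₂
(α is the longest common prefix among the alternatives). Repeat until
no nonterminal has two alternatives with a common prefix.

Round 1: F has alternatives sharing prefix 'id id'. Introduce F': F → id id F'
  Add: F' → F id
  Add: F' → ε

No remaining common prefixes — done.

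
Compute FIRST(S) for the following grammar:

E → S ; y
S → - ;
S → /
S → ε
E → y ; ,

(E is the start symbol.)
To compute FIRST(S), examine every production with S on the left-hand side, reading each right-hand side left to right until a non-nullable symbol is reached.

From S → - ;:
  - '-' is a terminal: add '-' and stop
From S → /:
  - '/' is a terminal: add '/' and stop
From S → ε:
  - ε-production, so ε ∈ FIRST(S)

Collecting: FIRST(S) = { '-', '/', ε }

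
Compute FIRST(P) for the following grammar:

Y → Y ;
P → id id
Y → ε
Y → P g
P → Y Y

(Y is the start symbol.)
{ ';', 'g', 'id', ε }

To compute FIRST(P), examine every production with P on the left-hand side, reading each right-hand side left to right until a non-nullable symbol is reached.

FIRST sets of the other non-terminals involved (by the same procedure, iterated to a fixed point):
  FIRST(Y) = { ';', 'g', 'id', ε }

From P → id id:
  - id is a terminal: add 'id' and stop
From P → Y Y:
  - Y is a non-terminal: add FIRST(Y) \ {ε} = { ';', 'g', 'id' }
    Y is nullable, so continue to the next symbol
  - Y is a non-terminal: add FIRST(Y) \ {ε} = { ';', 'g', 'id' }
    Y is nullable and nothing follows, so the whole right-hand side can vanish: ε ∈ FIRST(P)

Collecting: FIRST(P) = { ';', 'g', 'id', ε }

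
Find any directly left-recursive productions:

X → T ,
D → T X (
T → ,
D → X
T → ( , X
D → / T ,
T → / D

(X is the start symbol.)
X → T ,: starts with T
D → T X (: starts with T
T → ,: starts with ','
D → X: starts with X
T → ( , X: starts with '('
D → / T ,: starts with '/'
T → / D: starts with '/'

No direct left recursion found.

Answer: No direct left recursion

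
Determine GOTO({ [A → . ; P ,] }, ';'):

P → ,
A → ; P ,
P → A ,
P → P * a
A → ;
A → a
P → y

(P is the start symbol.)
{ [A → . ; P ,], [A → . ;], [A → . a], [A → ; . P ,], [P → . ,], [P → . A ,], [P → . P * a], [P → . y] }

GOTO(I, ';') = CLOSURE({ [A → αX.β] : [A → α.Xβ] ∈ I, X = ';' })

Items with dot before ';', with the dot advanced:
  [A → . ; P ,] → [A → ; . P ,]
Closure of the advanced items:
  [A → ; . P ,] has the dot before P: add [P → . ,], [P → . A ,], [P → . P * a], [P → . y]
  [P → . A ,] has the dot before A: add [A → . ; P ,], [A → . ;], [A → . a]

GOTO = { [A → . ; P ,], [A → . ;], [A → . a], [A → ; . P ,], [P → . ,], [P → . A ,], [P → . P * a], [P → . y] }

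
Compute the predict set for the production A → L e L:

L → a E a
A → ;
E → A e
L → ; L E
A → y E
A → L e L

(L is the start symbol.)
{ ';', 'a' }

PREDICT(A → L e L) = (FIRST(RHS) \ {ε}) ∪ (FOLLOW(A) if ε ∈ FIRST(RHS), i.e. RHS ⇒* ε)
FIRST(L) = { ';', 'a' }
FIRST(L e L) = { ';', 'a' }
ε ∉ FIRST(L e L), so FOLLOW(A) is not added.
PREDICT(A → L e L) = { ';', 'a' }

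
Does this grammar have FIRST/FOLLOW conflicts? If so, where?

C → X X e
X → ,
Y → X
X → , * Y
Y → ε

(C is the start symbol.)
A FIRST/FOLLOW conflict occurs when a non-terminal N has a nullable alternative N → β (β ⇒* ε) and another alternative N → α with FIRST(α) ∩ FOLLOW(N) ≠ ∅: on such a lookahead the parser cannot decide between expanding α and letting N vanish via β.

Nullable non-terminals: Y.
FIRST sets used below: FIRST(X) = { ',' }

Y: nullable alternative(s) Y → ε; FOLLOW(Y) = { ',', 'e' }
  Y → X: FIRST \ {ε} = { ',' } — overlaps FOLLOW(Y) on { ',' }: CONFLICT
  Y → ε: FIRST \ {ε} = { } — this is the only nullable alternative, skip

C, X have no nullable alternative, so no FIRST/FOLLOW check is needed there.

So the grammar has 1 FIRST/FOLLOW conflict (marked CONFLICT above).

Answer: Yes. Y → X with FOLLOW(Y) on { ',' }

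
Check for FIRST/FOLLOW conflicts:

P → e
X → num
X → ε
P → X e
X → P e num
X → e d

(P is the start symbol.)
Yes. X → P e num with FOLLOW(X) on { 'e' }; X → e d with FOLLOW(X) on { 'e' }

A FIRST/FOLLOW conflict occurs when a non-terminal N has a nullable alternative N → β (β ⇒* ε) and another alternative N → α with FIRST(α) ∩ FOLLOW(N) ≠ ∅: on such a lookahead the parser cannot decide between expanding α and letting N vanish via β.

Nullable non-terminals: X.
FIRST sets used below: FIRST(P) = { 'e', 'num' }

X: nullable alternative(s) X → ε; FOLLOW(X) = { 'e' }
  X → num: FIRST \ {ε} = { 'num' } — disjoint from FOLLOW(X)
  X → ε: FIRST \ {ε} = { } — this is the only nullable alternative, skip
  X → P e num: FIRST \ {ε} = { 'e', 'num' } — overlaps FOLLOW(X) on { 'e' }: CONFLICT
  X → e d: FIRST \ {ε} = { 'e' } — overlaps FOLLOW(X) on { 'e' }: CONFLICT

P has no nullable alternative, so no FIRST/FOLLOW check is needed there.

So the grammar has 2 FIRST/FOLLOW conflicts (marked CONFLICT above).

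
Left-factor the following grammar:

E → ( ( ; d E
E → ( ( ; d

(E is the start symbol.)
E → ( ( ; d E'
E' → E
E' → ε

Left-factoring transforms A → αβ₁ | αβ₂ into A → αA' and A' → β₁ | β₂
(α is the longest common prefix among the alternatives). Repeat until
no nonterminal has two alternatives with a common prefix.

Round 1: E has alternatives sharing prefix '( ( ; d'. Introduce E': E → ( ( ; d E'
  Add: E' → E
  Add: E' → ε

No remaining common prefixes — done.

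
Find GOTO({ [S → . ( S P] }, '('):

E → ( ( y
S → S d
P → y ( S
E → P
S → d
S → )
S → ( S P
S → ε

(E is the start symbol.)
{ [S → ( . S P], [S → . ( S P], [S → . )], [S → . S d], [S → . d], [S → .] }

GOTO(I, '(') = CLOSURE({ [A → αX.β] : [A → α.Xβ] ∈ I, X = '(' })

Items with dot before '(', with the dot advanced:
  [S → . ( S P] → [S → ( . S P]
Closure of the advanced items:
  [S → ( . S P] has the dot before S: add [S → . S d], [S → . d], [S → . )], [S → . ( S P], [S → .]

GOTO = { [S → ( . S P], [S → . ( S P], [S → . )], [S → . S d], [S → . d], [S → .] }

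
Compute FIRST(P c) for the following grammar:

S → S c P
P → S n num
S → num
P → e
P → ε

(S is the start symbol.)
{ 'c', 'e', 'num' }

FIRST sets of the non-terminals involved (from the grammar, by fixed-point iteration):
  FIRST(P) = { 'e', 'num', ε }

To compute FIRST(P c), process the symbols left to right:
Symbol P is a non-terminal. Add FIRST(P) \ {ε} = { 'e', 'num' }
P is nullable (ε ∈ FIRST(P)), continue to the next symbol.
Symbol c is a terminal. Add 'c' and stop.
FIRST(P c) = { 'c', 'e', 'num' }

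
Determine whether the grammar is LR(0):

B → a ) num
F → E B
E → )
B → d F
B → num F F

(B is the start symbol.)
A grammar is LR(0) if no state in the canonical LR(0) collection has:
  - both a shift item (dot before a terminal) and a complete item (shift-reduce conflict), or
  - two or more complete items (reduce-reduce conflict; the accept item [B' → B .] counts as a complete item here).

Augment with B' → B and build the canonical LR(0) collection (I0 = CLOSURE({[B' → . B]}), then GOTO on every symbol after a dot until no new states appear). It has 13 states:
  I0: { [B → . a ) num], [B → . d F], [B → . num F F], [B' → . B] }  — shift
  I1: { [B' → B .] }  — accept
  I2: { [B → a . ) num] }  — shift
  I3: { [B → d . F], [E → . )], [F → . E B] }  — shift
  I4: { [B → num . F F], [E → . )], [F → . E B] }  — shift
  I5: { [E → ) .] }  — reduce
  I6: { [B → . a ) num], [B → . d F], [B → . num F F], [F → E . B] }  — shift
  I7: { [B → num F . F], [E → . )], [F → . E B] }  — shift
  I8: { [B → num F F .] }  — reduce
  I9: { [F → E B .] }  — reduce
  I10: { [B → d F .] }  — reduce
  I11: { [B → a ) . num] }  — shift
  I12: { [B → a ) num .] }  — reduce

Every state is either a pure shift/goto state or contains exactly one complete item and nothing to shift — no conflicts. The grammar is LR(0).

Answer: Yes, the grammar is LR(0)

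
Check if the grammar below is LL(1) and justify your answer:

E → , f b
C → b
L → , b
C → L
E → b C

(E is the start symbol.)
Yes, the grammar is LL(1).

Relevant sets:
  FIRST(L) = { ',' }

For E:
  PREDICT(E → ',' f b) = { ',' }
  PREDICT(E → b C) = { 'b' }
For C:
  PREDICT(C → b) = { 'b' }
  PREDICT(C → L) = { ',' }
L has a single production, so nothing to check there.

All predict sets are disjoint. The grammar IS LL(1).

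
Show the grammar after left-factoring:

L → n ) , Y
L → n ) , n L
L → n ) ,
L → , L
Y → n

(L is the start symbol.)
L → n ) , L'
L' → Y
L' → n L
L' → ε
L → , L
Y → n

Left-factoring transforms A → αβ₁ | αβ₂ into A → αA' and A' → β₁ | β₂
(α is the longest common prefix among the alternatives). Repeat until
no nonterminal has two alternatives with a common prefix.

Round 1: L has alternatives sharing prefix 'n ) ,'. Introduce L': L → n ) , L'
  Add: L' → Y
  Add: L' → n L
  Add: L' → ε

No remaining common prefixes — done.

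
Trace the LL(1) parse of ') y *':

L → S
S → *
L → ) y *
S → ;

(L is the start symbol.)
LL(1) parsing maintains a stack (initially the start symbol over $) and the input. At each step: if the stack top is a terminal, match it against the current input token; if it is a non-terminal N, replace it with the RHS of M[N, lookahead] (the unique production whose predict set contains the lookahead).

Stack is shown with the top on the left.

Stack    Input    Action
------------------------
L $      ) y * $  output L → ) y *
) y * $  ) y * $  match ')'
y * $    y * $    match 'y'
* $      * $      match '*'
$        $        accept

The string is accepted.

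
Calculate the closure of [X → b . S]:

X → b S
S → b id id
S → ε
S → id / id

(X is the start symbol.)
Start with: [X → b . S]
  [X → b . S] has the dot before S: add [S → . b id id], [S → .], [S → . id / id]
No further items can be added.

CLOSURE = { [S → . b id id], [S → . id / id], [S → .], [X → b . S] }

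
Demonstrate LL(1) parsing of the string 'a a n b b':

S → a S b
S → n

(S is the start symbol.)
LL(1) parsing maintains a stack (initially the start symbol over $) and the input. At each step: if the stack top is a terminal, match it against the current input token; if it is a non-terminal N, replace it with the RHS of M[N, lookahead] (the unique production whose predict set contains the lookahead).

Stack is shown with the top on the left.

Stack      Input        Action
------------------------------
S $        a a n b b $  output S → a S b
a S b $    a a n b b $  match 'a'
S b $      a n b b $    output S → a S b
a S b b $  a n b b $    match 'a'
S b b $    n b b $      output S → n
n b b $    n b b $      match 'n'
b b $      b b $        match 'b'
b $        b $          match 'b'
$          $            accept

The string is accepted.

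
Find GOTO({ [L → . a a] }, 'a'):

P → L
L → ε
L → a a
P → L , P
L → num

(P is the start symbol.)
{ [L → a . a] }

GOTO(I, 'a') = CLOSURE({ [A → αX.β] : [A → α.Xβ] ∈ I, X = 'a' })

Items with dot before 'a', with the dot advanced:
  [L → . a a] → [L → a . a]
Closure adds nothing (no advanced item has the dot before a non-terminal).

GOTO = { [L → a . a] }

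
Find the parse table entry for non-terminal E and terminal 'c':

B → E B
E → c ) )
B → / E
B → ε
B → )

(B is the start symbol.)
E → c ) )

To find M[E, 'c'], we find productions for E where 'c' is in the predict set (PREDICT(N → α) = (FIRST(α) \ {ε}) ∪ (FOLLOW(N) if α ⇒* ε)).

E → c ) ): PREDICT = { 'c' }
  'c' is in predict set, so this production goes in M[E, 'c']

M[E, 'c'] = E → c ) )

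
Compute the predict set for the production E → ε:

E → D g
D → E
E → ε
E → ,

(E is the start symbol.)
{ $, 'g' }

PREDICT(E → ε) = (FIRST(RHS) \ {ε}) ∪ (FOLLOW(E) if ε ∈ FIRST(RHS), i.e. RHS ⇒* ε)
The right-hand side is ε (FIRST(ε) = { ε }), so the predict set is FOLLOW(E) = { $, 'g' }
PREDICT(E → ε) = { $, 'g' }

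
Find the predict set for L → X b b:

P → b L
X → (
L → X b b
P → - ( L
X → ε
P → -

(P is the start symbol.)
PREDICT(L → X b b) = (FIRST(RHS) \ {ε}) ∪ (FOLLOW(L) if ε ∈ FIRST(RHS), i.e. RHS ⇒* ε)
FIRST(X) = { '(', ε }
FIRST(X b b) = { '(', 'b' }
ε ∉ FIRST(X b b), so FOLLOW(L) is not added.
PREDICT(L → X b b) = { '(', 'b' }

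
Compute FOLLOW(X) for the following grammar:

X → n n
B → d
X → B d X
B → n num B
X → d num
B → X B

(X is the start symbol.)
{ $, 'd', 'n' }

X is the start symbol, so $ ∈ FOLLOW(X).
In X → B d X: X is at the end; this adds FOLLOW(X) to itself — nothing new
In B → X B: X is followed by B, add FIRST(B) \ {ε} = { 'd', 'n' }

Taking the union: FOLLOW(X) = { $, 'd', 'n' }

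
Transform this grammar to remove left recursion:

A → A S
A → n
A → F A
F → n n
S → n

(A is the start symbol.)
A is directly left-recursive. The standard transformation for
  A → A α₁ | ... | A α_m | β₁ | ... | β_n
is
  A  → β₁ A' | ... | β_n A'
  A' → α₁ A' | ... | α_m A' | ε

A → n becomes A → n A'
A → F A becomes A → F A A'
A → A S becomes A' → S A'
Add A' → ε

Productions for other non-terminals are unchanged:
  F → n n
  S → n

Resulting grammar:
A → n A'
A → F A A'
A' → S A'
A' → ε
F → n n
S → n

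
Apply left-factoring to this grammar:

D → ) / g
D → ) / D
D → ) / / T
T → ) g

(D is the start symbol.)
Left-factoring transforms A → αβ₁ | αβ₂ into A → αA' and A' → β₁ | β₂
(α is the longest common prefix among the alternatives). Repeat until
no nonterminal has two alternatives with a common prefix.

Round 1: D has alternatives sharing prefix ') /'. Introduce D': D → ) / D'
  Add: D' → g
  Add: D' → D
  Add: D' → / T

No remaining common prefixes — done.

Resulting grammar:
D → ) / D'
D' → g
D' → D
D' → / T
T → ) g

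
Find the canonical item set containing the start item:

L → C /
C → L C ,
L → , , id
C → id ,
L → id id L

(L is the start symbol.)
First, augment the grammar with L' → L
I₀ = CLOSURE({ [L' → . L] }):
  [L' → . L] has the dot before L: add [L → . C /], [L → . , , id], [L → . id id L]
  [L → . C /] has the dot before C: add [C → . L C ,], [C → . id ,]
No further items can be added.

I₀ = { [C → . L C ,], [C → . id ,], [L → . , , id], [L → . C /], [L → . id id L], [L' → . L] }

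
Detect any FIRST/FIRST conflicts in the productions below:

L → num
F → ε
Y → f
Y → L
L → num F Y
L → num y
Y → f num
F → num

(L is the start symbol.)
A FIRST/FIRST conflict occurs when two productions N → α and N → β for the same non-terminal have FIRST(α) ∩ FIRST(β) ≠ ∅ (with ε ∈ FIRST of a nullable right-hand side, so two nullable alternatives also conflict).

FIRST sets of the non-terminals at (or reachable through a nullable prefix from) the front of some alternative:
  FIRST(L) = { 'num' }

Productions for L:
  L → num: FIRST = { 'num' }
  L → num F Y: FIRST = { 'num' }
  L → num y: FIRST = { 'num' }
Productions for F:
  F → ε: FIRST = { ε }
  F → num: FIRST = { 'num' }
Productions for Y:
  Y → f: FIRST = { 'f' }
  Y → L: FIRST = { 'num' }
  Y → f num: FIRST = { 'f' }

Conflict for L: L → num and L → num F Y
  Overlap: { 'num' }
Conflict for L: L → num and L → num y
  Overlap: { 'num' }
Conflict for L: L → num F Y and L → num y
  Overlap: { 'num' }
Conflict for Y: Y → f and Y → f num
  Overlap: { 'f' }

Answer: Yes. L → num / L → num F Y on { 'num' }; L → num / L → num y on { 'num' }; L → num F Y / L → num y on { 'num' }; Y → f / Y → f num on { 'f' }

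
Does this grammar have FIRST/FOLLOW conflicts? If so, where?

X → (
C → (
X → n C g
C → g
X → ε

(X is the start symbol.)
No FIRST/FOLLOW conflicts.

Nullable non-terminals: X.

X: nullable alternative(s) X → ε; FOLLOW(X) = { $ }
  X → (: FIRST \ {ε} = { '(' } — disjoint from FOLLOW(X)
  X → n C g: FIRST \ {ε} = { 'n' } — disjoint from FOLLOW(X)
  X → ε: FIRST \ {ε} = { } — this is the only nullable alternative, skip

C has no nullable alternative, so no FIRST/FOLLOW check is needed there.

No FIRST/FOLLOW conflicts found.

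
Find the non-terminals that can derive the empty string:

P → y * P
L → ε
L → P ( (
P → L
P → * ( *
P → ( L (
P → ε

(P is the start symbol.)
{ 'L', 'P' }

ε-productions: L → ε, P → ε
So L, P are immediately nullable.
Every non-terminal is now nullable.
Nullable = { 'L', 'P' }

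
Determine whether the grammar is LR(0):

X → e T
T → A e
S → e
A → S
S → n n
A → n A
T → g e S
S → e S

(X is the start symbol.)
Augment with X' → X and build the canonical LR(0) collection (I0 = CLOSURE({[X' → . X]}), then GOTO on every symbol after a dot until no new states appear). It has 17 states:
  I0: { [X → . e T], [X' → . X] }  — shift
  I1: { [X' → X .] }  — accept
  I2: { [A → . S], [A → . n A], [S → . e S], [S → . e], [S → . n n], [T → . A e], [T → . g e S], [X → e . T] }  — shift
  I3: { [T → A . e] }  — shift
  I4: { [A → S .] }  — reduce
  I5: { [X → e T .] }  — reduce
  I6: { [S → . e S], [S → . e], [S → . n n], [S → e . S], [S → e .] }  — shift, reduce
  I7: { [T → g . e S] }  — shift
  I8: { [A → . S], [A → . n A], [A → n . A], [S → . e S], [S → . e], [S → . n n], [S → n . n] }  — shift
  I9: { [A → n A .] }  — reduce
  I10: { [A → . S], [A → . n A], [A → n . A], [S → . e S], [S → . e], [S → . n n], [S → n . n], [S → n n .] }  — shift, reduce
  I11: { [S → . e S], [S → . e], [S → . n n], [T → g e . S] }  — shift
  I12: { [T → g e S .] }  — reduce
  I13: { [S → n . n] }  — shift
  I14: { [S → n n .] }  — reduce
  I15: { [S → e S .] }  — reduce
  I16: { [T → A e .] }  — reduce

Conflict in state I6:
  Shift-reduce conflict between [S → e .] and [S → . e]
So the grammar is NOT LR(0).

Answer: No. Shift-reduce conflict between [S → e .] and [S → . e]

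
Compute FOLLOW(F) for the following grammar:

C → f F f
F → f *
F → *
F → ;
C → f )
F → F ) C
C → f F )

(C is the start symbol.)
To compute FOLLOW(F), find every occurrence of F on a right-hand side N → α F β: add FIRST(β) \ {ε}, and if β is empty or nullable also add FOLLOW(N). Iterate to a fixed point.

In C → f F f: F is followed by f, add FIRST(f) \ {ε} = { 'f' }
In F → F ) C: F is followed by ')' C, add FIRST(')' C) \ {ε} = { ')' }
In C → f F ): F is followed by ')', add FIRST(')') \ {ε} = { ')' }

Taking the union: FOLLOW(F) = { ')', 'f' }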